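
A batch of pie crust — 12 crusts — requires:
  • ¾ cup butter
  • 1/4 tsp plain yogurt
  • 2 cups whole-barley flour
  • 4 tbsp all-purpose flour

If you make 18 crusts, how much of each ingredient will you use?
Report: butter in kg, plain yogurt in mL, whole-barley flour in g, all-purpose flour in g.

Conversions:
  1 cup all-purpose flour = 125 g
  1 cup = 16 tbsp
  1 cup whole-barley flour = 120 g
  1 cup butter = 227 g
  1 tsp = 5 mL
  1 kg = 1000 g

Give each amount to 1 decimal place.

butter: 0.3 kg; plain yogurt: 1.9 mL; whole-barley flour: 360.0 g; all-purpose flour: 46.9 g

Scaling factor: 18/12 = 3/2 = 1.5.
butter: 0.75 cup × 3/2 × 227 g/cup ÷ 1000 g/kg ≈ 0.3 kg
plain yogurt: 0.25 tsp × 3/2 × 5 mL/tsp ≈ 1.9 mL
whole-barley flour: 2 cup × 3/2 × 120 g/cup = 360.0 g
all-purpose flour: 4 tbsp × 3/2 ÷ 16 tbsp/cup × 125 g/cup ≈ 46.9 g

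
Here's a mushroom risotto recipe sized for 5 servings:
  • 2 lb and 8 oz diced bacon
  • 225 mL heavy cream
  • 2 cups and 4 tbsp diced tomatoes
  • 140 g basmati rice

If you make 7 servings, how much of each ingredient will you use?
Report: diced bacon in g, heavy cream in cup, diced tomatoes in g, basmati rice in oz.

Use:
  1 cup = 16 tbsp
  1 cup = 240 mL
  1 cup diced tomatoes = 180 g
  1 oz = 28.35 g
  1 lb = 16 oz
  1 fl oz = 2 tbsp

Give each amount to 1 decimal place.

Scaling factor: 7/5 = 1.4.
diced bacon: (2 lb + 8 oz = 2.5 lb) × 7/5 × 16 oz/lb × 28.35 g/oz = 1587.6 g
heavy cream: 225 mL × 7/5 ÷ 240 mL/cup ≈ 1.3 cup
diced tomatoes: (2 cup + 4 tbsp = 2.25 cup) × 7/5 × 180 g/cup = 567.0 g
basmati rice: 140 g × 7/5 ÷ 28.35 g/oz ≈ 6.9 oz

diced bacon: 1587.6 g; heavy cream: 1.3 cup; diced tomatoes: 567.0 g; basmati rice: 6.9 oz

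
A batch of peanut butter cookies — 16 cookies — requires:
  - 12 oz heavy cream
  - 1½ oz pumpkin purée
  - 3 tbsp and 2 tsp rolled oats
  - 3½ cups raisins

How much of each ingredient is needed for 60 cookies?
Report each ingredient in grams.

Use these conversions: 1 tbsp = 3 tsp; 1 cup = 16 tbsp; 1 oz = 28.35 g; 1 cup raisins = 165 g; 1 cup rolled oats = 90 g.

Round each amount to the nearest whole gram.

heavy cream: 1276 g; pumpkin purée: 159 g; rolled oats: 77 g; raisins: 2166 g

Scaling factor: 60/16 = 15/4 = 3.75.
heavy cream: 12 oz × 15/4 × 28.35 g/oz ≈ 1276 g
pumpkin purée: 1.5 oz × 15/4 × 28.35 g/oz ≈ 159 g
rolled oats: (3 tbsp + 2 tsp = 11/3 tbsp) × 15/4 ÷ 16 tbsp/cup × 90 g/cup ≈ 77 g
raisins: 3.5 cup × 15/4 × 165 g/cup ≈ 2166 g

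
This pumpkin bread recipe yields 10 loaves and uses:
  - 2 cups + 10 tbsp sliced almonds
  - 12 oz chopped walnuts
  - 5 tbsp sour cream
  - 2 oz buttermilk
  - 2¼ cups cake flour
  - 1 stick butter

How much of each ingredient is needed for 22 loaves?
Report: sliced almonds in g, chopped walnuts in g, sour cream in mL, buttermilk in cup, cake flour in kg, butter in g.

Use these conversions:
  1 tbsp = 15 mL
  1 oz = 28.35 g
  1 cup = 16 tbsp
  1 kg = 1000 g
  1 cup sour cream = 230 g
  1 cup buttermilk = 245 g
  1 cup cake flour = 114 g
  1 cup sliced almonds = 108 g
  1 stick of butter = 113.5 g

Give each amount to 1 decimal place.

Scaling factor: 22/10 = 11/5 = 2.2.
sliced almonds: (2 cup + 10 tbsp = 2.625 cup) × 11/5 × 108 g/cup = 623.7 g
chopped walnuts: 12 oz × 11/5 × 28.35 g/oz ≈ 748.4 g
sour cream: 5 tbsp × 11/5 × 15 mL/tbsp = 165.0 mL
buttermilk: 2 oz × 11/5 × 28.35 g/oz ÷ 245 g/cup ≈ 0.5 cup
cake flour: 2.25 cup × 11/5 × 114 g/cup ÷ 1000 g/kg ≈ 0.6 kg
butter: 1 stick × 11/5 × 113.5 g/stick = 249.7 g

sliced almonds: 623.7 g; chopped walnuts: 748.4 g; sour cream: 165.0 mL; buttermilk: 0.5 cup; cake flour: 0.6 kg; butter: 249.7 g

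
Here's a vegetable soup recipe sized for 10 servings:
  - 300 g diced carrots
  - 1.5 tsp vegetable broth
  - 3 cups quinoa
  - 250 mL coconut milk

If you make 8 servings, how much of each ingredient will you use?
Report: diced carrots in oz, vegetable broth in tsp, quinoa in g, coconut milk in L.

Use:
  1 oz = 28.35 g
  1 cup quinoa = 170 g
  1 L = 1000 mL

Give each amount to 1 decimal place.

Scaling factor: 8/10 = 4/5 = 0.8.
diced carrots: 300 g × 4/5 ÷ 28.35 g/oz ≈ 8.5 oz
vegetable broth: 1.5 tsp × 4/5 = 1.2 tsp
quinoa: 3 cup × 4/5 × 170 g/cup = 408.0 g
coconut milk: 250 mL × 4/5 ÷ 1000 mL/L = 0.2 L

diced carrots: 8.5 oz; vegetable broth: 1.2 tsp; quinoa: 408.0 g; coconut milk: 0.2 L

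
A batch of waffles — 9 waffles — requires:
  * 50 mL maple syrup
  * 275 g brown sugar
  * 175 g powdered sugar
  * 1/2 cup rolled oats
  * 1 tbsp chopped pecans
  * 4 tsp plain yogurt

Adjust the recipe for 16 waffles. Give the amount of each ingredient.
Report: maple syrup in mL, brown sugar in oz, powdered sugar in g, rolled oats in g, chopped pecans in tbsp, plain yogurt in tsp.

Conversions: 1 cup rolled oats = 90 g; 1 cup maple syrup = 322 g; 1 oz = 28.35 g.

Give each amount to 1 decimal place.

Scaling factor: 16/9.
maple syrup: 50 mL × 16/9 ≈ 88.9 mL
brown sugar: 275 g × 16/9 ÷ 28.35 g/oz ≈ 17.2 oz
powdered sugar: 175 g × 16/9 ≈ 311.1 g
rolled oats: 0.5 cup × 16/9 × 90 g/cup = 80.0 g
chopped pecans: 1 tbsp × 16/9 ≈ 1.8 tbsp
plain yogurt: 4 tsp × 16/9 ≈ 7.1 tsp

maple syrup: 88.9 mL; brown sugar: 17.2 oz; powdered sugar: 311.1 g; rolled oats: 80.0 g; chopped pecans: 1.8 tbsp; plain yogurt: 7.1 tsp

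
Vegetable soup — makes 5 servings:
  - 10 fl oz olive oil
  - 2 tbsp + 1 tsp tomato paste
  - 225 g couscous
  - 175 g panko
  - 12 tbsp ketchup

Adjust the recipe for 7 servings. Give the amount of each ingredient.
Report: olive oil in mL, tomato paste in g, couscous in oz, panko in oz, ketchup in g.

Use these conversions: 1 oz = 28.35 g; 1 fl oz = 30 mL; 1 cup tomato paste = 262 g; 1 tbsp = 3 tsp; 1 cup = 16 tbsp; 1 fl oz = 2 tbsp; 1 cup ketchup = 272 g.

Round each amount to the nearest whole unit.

olive oil: 420 mL; tomato paste: 53 g; couscous: 11 oz; panko: 9 oz; ketchup: 286 g

Scaling factor: 7/5 = 1.4.
olive oil: 10 fl oz × 7/5 × 30 mL/fl oz = 420 mL
tomato paste: (2 tbsp + 1 tsp = 7/3 tbsp) × 7/5 ÷ 16 tbsp/cup × 262 g/cup ≈ 53 g
couscous: 225 g × 7/5 ÷ 28.35 g/oz ≈ 11 oz
panko: 175 g × 7/5 ÷ 28.35 g/oz ≈ 9 oz
ketchup: 12 tbsp × 7/5 ÷ 16 tbsp/cup × 272 g/cup ≈ 286 g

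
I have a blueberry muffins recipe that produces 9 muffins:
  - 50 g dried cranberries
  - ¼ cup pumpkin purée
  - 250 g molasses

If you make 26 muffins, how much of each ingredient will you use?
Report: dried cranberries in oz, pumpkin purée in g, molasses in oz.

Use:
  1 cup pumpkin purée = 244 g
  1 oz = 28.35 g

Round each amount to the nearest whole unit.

dried cranberries: 5 oz; pumpkin purée: 176 g; molasses: 25 oz

Scaling factor: 26/9.
dried cranberries: 50 g × 26/9 ÷ 28.35 g/oz ≈ 5 oz
pumpkin purée: 0.25 cup × 26/9 × 244 g/cup ≈ 176 g
molasses: 250 g × 26/9 ÷ 28.35 g/oz ≈ 25 oz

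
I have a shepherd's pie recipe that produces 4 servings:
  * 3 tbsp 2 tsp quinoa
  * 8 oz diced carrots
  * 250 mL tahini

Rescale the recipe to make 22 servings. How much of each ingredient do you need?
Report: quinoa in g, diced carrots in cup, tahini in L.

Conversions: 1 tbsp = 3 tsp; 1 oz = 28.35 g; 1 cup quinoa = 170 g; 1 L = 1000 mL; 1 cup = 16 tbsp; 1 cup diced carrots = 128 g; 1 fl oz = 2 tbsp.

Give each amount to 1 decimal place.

Scaling factor: 22/4 = 11/2 = 5.5.
quinoa: (3 tbsp + 2 tsp = 11/3 tbsp) × 11/2 ÷ 16 tbsp/cup × 170 g/cup ≈ 214.3 g
diced carrots: 8 oz × 11/2 × 28.35 g/oz ÷ 128 g/cup ≈ 9.7 cup
tahini: 250 mL × 11/2 ÷ 1000 mL/L ≈ 1.4 L

quinoa: 214.3 g; diced carrots: 9.7 cup; tahini: 1.4 L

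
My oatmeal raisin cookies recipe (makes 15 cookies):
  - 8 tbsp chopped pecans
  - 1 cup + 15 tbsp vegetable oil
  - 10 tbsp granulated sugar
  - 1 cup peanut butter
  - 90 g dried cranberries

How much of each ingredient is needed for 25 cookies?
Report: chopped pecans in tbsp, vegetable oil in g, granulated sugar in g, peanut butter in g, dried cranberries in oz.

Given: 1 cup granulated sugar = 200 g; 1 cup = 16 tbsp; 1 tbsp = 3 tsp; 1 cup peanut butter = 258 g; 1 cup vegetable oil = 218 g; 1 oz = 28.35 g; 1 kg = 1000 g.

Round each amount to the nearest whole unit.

chopped pecans: 13 tbsp; vegetable oil: 704 g; granulated sugar: 208 g; peanut butter: 430 g; dried cranberries: 5 oz

Scaling factor: 25/15 = 5/3.
chopped pecans: 8 tbsp × 5/3 ≈ 13 tbsp
vegetable oil: (1 cup + 15 tbsp = 1.9375 cup) × 5/3 × 218 g/cup ≈ 704 g
granulated sugar: 10 tbsp × 5/3 ÷ 16 tbsp/cup × 200 g/cup ≈ 208 g
peanut butter: 1 cup × 5/3 × 258 g/cup = 430 g
dried cranberries: 90 g × 5/3 ÷ 28.35 g/oz ≈ 5 oz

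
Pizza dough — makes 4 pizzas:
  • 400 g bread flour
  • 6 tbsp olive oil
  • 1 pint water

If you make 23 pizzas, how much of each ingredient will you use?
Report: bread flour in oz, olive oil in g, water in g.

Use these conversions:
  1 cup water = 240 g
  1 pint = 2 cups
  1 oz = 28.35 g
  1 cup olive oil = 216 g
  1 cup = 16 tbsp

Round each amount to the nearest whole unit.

bread flour: 81 oz; olive oil: 466 g; water: 2760 g

Scaling factor: 23/4 = 5.75.
bread flour: 400 g × 23/4 ÷ 28.35 g/oz ≈ 81 oz
olive oil: 6 tbsp × 23/4 ÷ 16 tbsp/cup × 216 g/cup ≈ 466 g
water: 1 pint × 23/4 × 2 cup/pint × 240 g/cup = 2760 g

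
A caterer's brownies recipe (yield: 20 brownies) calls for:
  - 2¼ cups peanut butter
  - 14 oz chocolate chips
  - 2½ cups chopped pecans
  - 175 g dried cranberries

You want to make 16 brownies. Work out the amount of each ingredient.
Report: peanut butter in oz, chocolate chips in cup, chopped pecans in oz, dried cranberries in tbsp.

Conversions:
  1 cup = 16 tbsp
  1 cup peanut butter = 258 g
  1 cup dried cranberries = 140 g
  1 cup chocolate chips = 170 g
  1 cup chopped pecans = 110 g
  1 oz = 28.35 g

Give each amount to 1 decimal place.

peanut butter: 16.4 oz; chocolate chips: 1.9 cup; chopped pecans: 7.8 oz; dried cranberries: 16.0 tbsp

Scaling factor: 16/20 = 4/5 = 0.8.
peanut butter: 2.25 cup × 4/5 × 258 g/cup ÷ 28.35 g/oz ≈ 16.4 oz
chocolate chips: 14 oz × 4/5 × 28.35 g/oz ÷ 170 g/cup ≈ 1.9 cup
chopped pecans: 2.5 cup × 4/5 × 110 g/cup ÷ 28.35 g/oz ≈ 7.8 oz
dried cranberries: 175 g × 4/5 ÷ 140 g/cup × 16 tbsp/cup = 16.0 tbsp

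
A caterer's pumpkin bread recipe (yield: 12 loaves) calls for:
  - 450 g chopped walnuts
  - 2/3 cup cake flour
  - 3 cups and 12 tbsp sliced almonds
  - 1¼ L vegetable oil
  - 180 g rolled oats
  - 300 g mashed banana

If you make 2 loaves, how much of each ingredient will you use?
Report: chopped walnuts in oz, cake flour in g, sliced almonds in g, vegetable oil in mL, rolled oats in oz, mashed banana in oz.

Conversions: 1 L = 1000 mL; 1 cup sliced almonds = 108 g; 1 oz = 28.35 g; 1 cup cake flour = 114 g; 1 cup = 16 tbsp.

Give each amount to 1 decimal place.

chopped walnuts: 2.6 oz; cake flour: 12.7 g; sliced almonds: 67.5 g; vegetable oil: 208.3 mL; rolled oats: 1.1 oz; mashed banana: 1.8 oz

Scaling factor: 2/12 = 1/6.
chopped walnuts: 450 g × 1/6 ÷ 28.35 g/oz ≈ 2.6 oz
cake flour: 2/3 cup × 1/6 × 114 g/cup ≈ 12.7 g
sliced almonds: (3 cup + 12 tbsp = 3.75 cup) × 1/6 × 108 g/cup = 67.5 g
vegetable oil: 1.25 L × 1/6 × 1000 mL/L ≈ 208.3 mL
rolled oats: 180 g × 1/6 ÷ 28.35 g/oz ≈ 1.1 oz
mashed banana: 300 g × 1/6 ÷ 28.35 g/oz ≈ 1.8 oz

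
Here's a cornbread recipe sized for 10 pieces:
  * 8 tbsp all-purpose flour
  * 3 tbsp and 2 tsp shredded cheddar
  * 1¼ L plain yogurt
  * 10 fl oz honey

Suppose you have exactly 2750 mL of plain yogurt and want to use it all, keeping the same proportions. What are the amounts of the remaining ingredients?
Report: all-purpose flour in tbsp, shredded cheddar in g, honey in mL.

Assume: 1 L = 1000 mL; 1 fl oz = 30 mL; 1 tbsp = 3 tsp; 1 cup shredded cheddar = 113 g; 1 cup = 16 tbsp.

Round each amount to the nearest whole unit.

all-purpose flour: 18 tbsp; shredded cheddar: 57 g; honey: 660 mL

The original recipe has 1250 mL of plain yogurt, so the scaling factor is 2750 ÷ 1250 = 11/5 = 2.2.
all-purpose flour: 8 tbsp × 11/5 ≈ 18 tbsp
shredded cheddar: (3 tbsp + 2 tsp = 11/3 tbsp) × 11/5 ÷ 16 tbsp/cup × 113 g/cup ≈ 57 g
honey: 10 fl oz × 11/5 × 30 mL/fl oz = 660 mL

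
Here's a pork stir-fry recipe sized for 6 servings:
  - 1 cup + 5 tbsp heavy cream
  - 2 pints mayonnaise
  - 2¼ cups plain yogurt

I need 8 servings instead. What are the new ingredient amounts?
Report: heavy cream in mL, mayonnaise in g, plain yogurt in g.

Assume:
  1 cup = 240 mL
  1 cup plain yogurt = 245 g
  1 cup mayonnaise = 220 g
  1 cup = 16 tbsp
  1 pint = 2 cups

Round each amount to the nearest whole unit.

Scaling factor: 8/6 = 4/3.
heavy cream: (1 cup + 5 tbsp = 1.3125 cup) × 4/3 × 240 mL/cup = 420 mL
mayonnaise: 2 pint × 4/3 × 2 cup/pint × 220 g/cup ≈ 1173 g
plain yogurt: 2.25 cup × 4/3 × 245 g/cup = 735 g

heavy cream: 420 mL; mayonnaise: 1173 g; plain yogurt: 735 g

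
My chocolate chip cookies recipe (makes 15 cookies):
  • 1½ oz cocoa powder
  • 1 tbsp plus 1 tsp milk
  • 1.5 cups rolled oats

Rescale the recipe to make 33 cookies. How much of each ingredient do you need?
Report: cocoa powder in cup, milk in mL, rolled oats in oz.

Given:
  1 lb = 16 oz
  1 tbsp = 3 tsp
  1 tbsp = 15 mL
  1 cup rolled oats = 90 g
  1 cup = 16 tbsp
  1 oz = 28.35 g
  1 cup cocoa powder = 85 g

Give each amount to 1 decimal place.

Scaling factor: 33/15 = 11/5 = 2.2.
cocoa powder: 1.5 oz × 11/5 × 28.35 g/oz ÷ 85 g/cup ≈ 1.1 cup
milk: (1 tbsp + 1 tsp = 4/3 tbsp) × 11/5 × 15 mL/tbsp = 44.0 mL
rolled oats: 1.5 cup × 11/5 × 90 g/cup ÷ 28.35 g/oz ≈ 10.5 oz

cocoa powder: 1.1 cup; milk: 44.0 mL; rolled oats: 10.5 oz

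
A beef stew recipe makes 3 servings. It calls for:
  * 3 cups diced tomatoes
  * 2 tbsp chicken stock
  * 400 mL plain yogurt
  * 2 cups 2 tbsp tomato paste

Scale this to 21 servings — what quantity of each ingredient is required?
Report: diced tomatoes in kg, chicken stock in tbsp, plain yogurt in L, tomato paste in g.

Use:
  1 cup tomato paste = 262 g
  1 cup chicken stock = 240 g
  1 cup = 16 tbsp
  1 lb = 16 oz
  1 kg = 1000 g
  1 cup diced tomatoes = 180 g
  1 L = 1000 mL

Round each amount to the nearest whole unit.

Scaling factor: 21/3 = 7.
diced tomatoes: 3 cup × 7 × 180 g/cup ÷ 1000 g/kg ≈ 4 kg
chicken stock: 2 tbsp × 7 = 14 tbsp
plain yogurt: 400 mL × 7 ÷ 1000 mL/L ≈ 3 L
tomato paste: (2 cup + 2 tbsp = 2.125 cup) × 7 × 262 g/cup ≈ 3897 g

diced tomatoes: 4 kg; chicken stock: 14 tbsp; plain yogurt: 3 L; tomato paste: 3897 g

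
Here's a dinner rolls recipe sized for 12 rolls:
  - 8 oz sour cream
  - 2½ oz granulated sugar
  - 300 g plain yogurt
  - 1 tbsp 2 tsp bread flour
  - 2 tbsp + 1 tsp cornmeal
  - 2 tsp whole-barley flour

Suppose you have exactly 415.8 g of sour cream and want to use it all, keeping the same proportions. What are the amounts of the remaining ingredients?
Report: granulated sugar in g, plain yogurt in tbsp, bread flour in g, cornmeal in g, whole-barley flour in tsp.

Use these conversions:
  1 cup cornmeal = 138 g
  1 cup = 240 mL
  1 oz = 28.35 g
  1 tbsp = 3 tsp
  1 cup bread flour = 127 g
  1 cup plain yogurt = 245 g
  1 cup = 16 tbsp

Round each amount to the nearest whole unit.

granulated sugar: 130 g; plain yogurt: 36 tbsp; bread flour: 24 g; cornmeal: 37 g; whole-barley flour: 4 tsp

The original recipe has 226.8 g of sour cream, so the scaling factor is 415.8 ÷ 226.8 = 11/6.
granulated sugar: 2.5 oz × 11/6 × 28.35 g/oz ≈ 130 g
plain yogurt: 300 g × 11/6 ÷ 245 g/cup × 16 tbsp/cup ≈ 36 tbsp
bread flour: (1 tbsp + 2 tsp = 5/3 tbsp) × 11/6 ÷ 16 tbsp/cup × 127 g/cup ≈ 24 g
cornmeal: (2 tbsp + 1 tsp = 7/3 tbsp) × 11/6 ÷ 16 tbsp/cup × 138 g/cup ≈ 37 g
whole-barley flour: 2 tsp × 11/6 ≈ 4 tsp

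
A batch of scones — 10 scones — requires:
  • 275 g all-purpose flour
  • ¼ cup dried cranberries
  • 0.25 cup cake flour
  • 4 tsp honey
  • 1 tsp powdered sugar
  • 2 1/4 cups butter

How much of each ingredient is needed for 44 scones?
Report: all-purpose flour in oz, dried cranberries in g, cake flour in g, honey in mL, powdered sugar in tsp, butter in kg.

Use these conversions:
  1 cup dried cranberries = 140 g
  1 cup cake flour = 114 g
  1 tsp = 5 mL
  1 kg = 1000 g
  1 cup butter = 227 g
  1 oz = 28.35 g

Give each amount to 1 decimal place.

all-purpose flour: 42.7 oz; dried cranberries: 154.0 g; cake flour: 125.4 g; honey: 88.0 mL; powdered sugar: 4.4 tsp; butter: 2.2 kg

Scaling factor: 44/10 = 22/5 = 4.4.
all-purpose flour: 275 g × 22/5 ÷ 28.35 g/oz ≈ 42.7 oz
dried cranberries: 0.25 cup × 22/5 × 140 g/cup = 154.0 g
cake flour: 0.25 cup × 22/5 × 114 g/cup = 125.4 g
honey: 4 tsp × 22/5 × 5 mL/tsp = 88.0 mL
powdered sugar: 1 tsp × 22/5 = 4.4 tsp
butter: 2.25 cup × 22/5 × 227 g/cup ÷ 1000 g/kg ≈ 2.2 kg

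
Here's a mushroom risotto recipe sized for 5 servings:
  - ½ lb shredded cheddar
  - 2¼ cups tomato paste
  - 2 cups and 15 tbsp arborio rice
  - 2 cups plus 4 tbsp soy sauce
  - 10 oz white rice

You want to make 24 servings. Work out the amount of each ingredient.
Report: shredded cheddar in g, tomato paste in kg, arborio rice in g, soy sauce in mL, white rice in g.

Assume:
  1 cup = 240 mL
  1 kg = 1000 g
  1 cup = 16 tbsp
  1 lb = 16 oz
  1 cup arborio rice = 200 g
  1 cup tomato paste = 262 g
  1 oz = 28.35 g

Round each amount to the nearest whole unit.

Scaling factor: 24/5 = 4.8.
shredded cheddar: 0.5 lb × 24/5 × 16 oz/lb × 28.35 g/oz ≈ 1089 g
tomato paste: 2.25 cup × 24/5 × 262 g/cup ÷ 1000 g/kg ≈ 3 kg
arborio rice: (2 cup + 15 tbsp = 2.9375 cup) × 24/5 × 200 g/cup = 2820 g
soy sauce: (2 cup + 4 tbsp = 2.25 cup) × 24/5 × 240 mL/cup = 2592 mL
white rice: 10 oz × 24/5 × 28.35 g/oz ≈ 1361 g

shredded cheddar: 1089 g; tomato paste: 3 kg; arborio rice: 2820 g; soy sauce: 2592 mL; white rice: 1361 g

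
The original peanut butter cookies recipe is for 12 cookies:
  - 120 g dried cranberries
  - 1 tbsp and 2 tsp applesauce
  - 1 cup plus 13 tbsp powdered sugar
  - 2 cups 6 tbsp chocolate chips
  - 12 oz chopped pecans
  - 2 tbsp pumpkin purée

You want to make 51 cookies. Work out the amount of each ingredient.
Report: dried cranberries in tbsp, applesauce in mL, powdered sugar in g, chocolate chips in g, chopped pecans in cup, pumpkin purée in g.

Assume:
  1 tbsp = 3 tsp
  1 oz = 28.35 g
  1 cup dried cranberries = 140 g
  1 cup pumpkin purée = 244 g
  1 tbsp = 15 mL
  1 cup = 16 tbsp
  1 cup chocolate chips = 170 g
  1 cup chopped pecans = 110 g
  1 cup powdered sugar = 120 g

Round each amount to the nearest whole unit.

Scaling factor: 51/12 = 17/4 = 4.25.
dried cranberries: 120 g × 17/4 ÷ 140 g/cup × 16 tbsp/cup ≈ 58 tbsp
applesauce: (1 tbsp + 2 tsp = 5/3 tbsp) × 17/4 × 15 mL/tbsp ≈ 106 mL
powdered sugar: (1 cup + 13 tbsp = 1.8125 cup) × 17/4 × 120 g/cup ≈ 924 g
chocolate chips: (2 cup + 6 tbsp = 2.375 cup) × 17/4 × 170 g/cup ≈ 1716 g
chopped pecans: 12 oz × 17/4 × 28.35 g/oz ÷ 110 g/cup ≈ 13 cup
pumpkin purée: 2 tbsp × 17/4 ÷ 16 tbsp/cup × 244 g/cup ≈ 130 g

dried cranberries: 58 tbsp; applesauce: 106 mL; powdered sugar: 924 g; chocolate chips: 1716 g; chopped pecans: 13 cup; pumpkin purée: 130 g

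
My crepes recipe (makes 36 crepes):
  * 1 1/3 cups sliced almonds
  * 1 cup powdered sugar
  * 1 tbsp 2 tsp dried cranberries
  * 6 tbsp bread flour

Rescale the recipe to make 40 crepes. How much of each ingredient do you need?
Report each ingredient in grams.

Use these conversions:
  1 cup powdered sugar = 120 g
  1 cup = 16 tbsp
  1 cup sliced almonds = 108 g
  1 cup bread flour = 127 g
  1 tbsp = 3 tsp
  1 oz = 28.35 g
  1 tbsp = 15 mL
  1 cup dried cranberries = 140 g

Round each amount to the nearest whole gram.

Scaling factor: 40/36 = 10/9.
sliced almonds: 4/3 cup × 10/9 × 108 g/cup = 160 g
powdered sugar: 1 cup × 10/9 × 120 g/cup ≈ 133 g
dried cranberries: (1 tbsp + 2 tsp = 5/3 tbsp) × 10/9 ÷ 16 tbsp/cup × 140 g/cup ≈ 16 g
bread flour: 6 tbsp × 10/9 ÷ 16 tbsp/cup × 127 g/cup ≈ 53 g

sliced almonds: 160 g; powdered sugar: 133 g; dried cranberries: 16 g; bread flour: 53 g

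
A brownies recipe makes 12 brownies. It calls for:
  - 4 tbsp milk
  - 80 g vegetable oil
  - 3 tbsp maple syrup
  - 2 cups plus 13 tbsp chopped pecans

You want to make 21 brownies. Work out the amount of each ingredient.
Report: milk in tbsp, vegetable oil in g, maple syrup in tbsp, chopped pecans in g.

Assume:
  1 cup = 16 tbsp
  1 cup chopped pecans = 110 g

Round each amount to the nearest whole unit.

Scaling factor: 21/12 = 7/4 = 1.75.
milk: 4 tbsp × 7/4 = 7 tbsp
vegetable oil: 80 g × 7/4 = 140 g
maple syrup: 3 tbsp × 7/4 ≈ 5 tbsp
chopped pecans: (2 cup + 13 tbsp = 2.8125 cup) × 7/4 × 110 g/cup ≈ 541 g

milk: 7 tbsp; vegetable oil: 140 g; maple syrup: 5 tbsp; chopped pecans: 541 g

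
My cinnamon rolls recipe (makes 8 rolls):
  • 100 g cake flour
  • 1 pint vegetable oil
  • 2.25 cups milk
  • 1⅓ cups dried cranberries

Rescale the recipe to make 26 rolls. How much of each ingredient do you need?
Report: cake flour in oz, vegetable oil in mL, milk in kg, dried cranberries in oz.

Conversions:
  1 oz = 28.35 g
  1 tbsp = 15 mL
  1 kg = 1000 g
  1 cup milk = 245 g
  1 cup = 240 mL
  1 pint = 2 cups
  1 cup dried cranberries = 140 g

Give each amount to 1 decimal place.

cake flour: 11.5 oz; vegetable oil: 1560.0 mL; milk: 1.8 kg; dried cranberries: 21.4 oz

Scaling factor: 26/8 = 13/4 = 3.25.
cake flour: 100 g × 13/4 ÷ 28.35 g/oz ≈ 11.5 oz
vegetable oil: 1 pint × 13/4 × 2 cup/pint × 240 mL/cup = 1560.0 mL
milk: 2.25 cup × 13/4 × 245 g/cup ÷ 1000 g/kg ≈ 1.8 kg
dried cranberries: 4/3 cup × 13/4 × 140 g/cup ÷ 28.35 g/oz ≈ 21.4 oz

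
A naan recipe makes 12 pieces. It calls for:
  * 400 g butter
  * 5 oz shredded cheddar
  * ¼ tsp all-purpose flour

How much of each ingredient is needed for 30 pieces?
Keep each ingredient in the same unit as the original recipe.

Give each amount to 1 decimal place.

butter: 1000.0 g; shredded cheddar: 12.5 oz; all-purpose flour: 0.6 tsp

Scaling factor: 30/12 = 5/2 = 2.5.
butter: 400 g × 5/2 = 1000.0 g
shredded cheddar: 5 oz × 5/2 = 12.5 oz
all-purpose flour: 0.25 tsp × 5/2 ≈ 0.6 tsp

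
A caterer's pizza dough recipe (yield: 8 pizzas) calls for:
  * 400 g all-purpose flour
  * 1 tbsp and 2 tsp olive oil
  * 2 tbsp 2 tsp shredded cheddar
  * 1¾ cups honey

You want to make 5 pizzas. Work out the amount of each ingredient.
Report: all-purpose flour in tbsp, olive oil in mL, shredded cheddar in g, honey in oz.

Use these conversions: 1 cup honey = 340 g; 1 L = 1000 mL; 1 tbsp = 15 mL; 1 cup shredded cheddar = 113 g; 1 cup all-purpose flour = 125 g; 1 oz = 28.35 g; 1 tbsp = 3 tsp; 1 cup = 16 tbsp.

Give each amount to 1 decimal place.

Scaling factor: 5/8 = 0.625.
all-purpose flour: 400 g × 5/8 ÷ 125 g/cup × 16 tbsp/cup = 32.0 tbsp
olive oil: (1 tbsp + 2 tsp = 5/3 tbsp) × 5/8 × 15 mL/tbsp ≈ 15.6 mL
shredded cheddar: (2 tbsp + 2 tsp = 8/3 tbsp) × 5/8 ÷ 16 tbsp/cup × 113 g/cup ≈ 11.8 g
honey: 1.75 cup × 5/8 × 340 g/cup ÷ 28.35 g/oz ≈ 13.1 oz

all-purpose flour: 32.0 tbsp; olive oil: 15.6 mL; shredded cheddar: 11.8 g; honey: 13.1 oz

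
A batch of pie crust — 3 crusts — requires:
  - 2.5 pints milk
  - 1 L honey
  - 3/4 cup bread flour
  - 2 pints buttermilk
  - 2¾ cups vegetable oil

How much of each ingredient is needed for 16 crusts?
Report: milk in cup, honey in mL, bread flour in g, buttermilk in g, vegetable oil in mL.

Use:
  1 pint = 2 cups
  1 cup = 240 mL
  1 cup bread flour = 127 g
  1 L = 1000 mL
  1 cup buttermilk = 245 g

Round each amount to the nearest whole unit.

milk: 27 cup; honey: 5333 mL; bread flour: 508 g; buttermilk: 5227 g; vegetable oil: 3520 mL

Scaling factor: 16/3.
milk: 2.5 pint × 16/3 × 2 cup/pint ≈ 27 cup
honey: 1 L × 16/3 × 1000 mL/L ≈ 5333 mL
bread flour: 0.75 cup × 16/3 × 127 g/cup = 508 g
buttermilk: 2 pint × 16/3 × 2 cup/pint × 245 g/cup ≈ 5227 g
vegetable oil: 2.75 cup × 16/3 × 240 mL/cup = 3520 mL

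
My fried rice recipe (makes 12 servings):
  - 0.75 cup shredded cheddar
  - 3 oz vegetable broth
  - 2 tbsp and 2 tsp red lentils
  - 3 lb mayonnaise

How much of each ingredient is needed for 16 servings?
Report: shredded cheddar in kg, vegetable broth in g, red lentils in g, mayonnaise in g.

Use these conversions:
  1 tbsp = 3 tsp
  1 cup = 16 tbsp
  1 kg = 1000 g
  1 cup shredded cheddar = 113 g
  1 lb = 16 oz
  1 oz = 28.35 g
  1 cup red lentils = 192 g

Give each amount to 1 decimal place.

shredded cheddar: 0.1 kg; vegetable broth: 113.4 g; red lentils: 42.7 g; mayonnaise: 1814.4 g

Scaling factor: 16/12 = 4/3.
shredded cheddar: 0.75 cup × 4/3 × 113 g/cup ÷ 1000 g/kg ≈ 0.1 kg
vegetable broth: 3 oz × 4/3 × 28.35 g/oz = 113.4 g
red lentils: (2 tbsp + 2 tsp = 8/3 tbsp) × 4/3 ÷ 16 tbsp/cup × 192 g/cup ≈ 42.7 g
mayonnaise: 3 lb × 4/3 × 16 oz/lb × 28.35 g/oz = 1814.4 g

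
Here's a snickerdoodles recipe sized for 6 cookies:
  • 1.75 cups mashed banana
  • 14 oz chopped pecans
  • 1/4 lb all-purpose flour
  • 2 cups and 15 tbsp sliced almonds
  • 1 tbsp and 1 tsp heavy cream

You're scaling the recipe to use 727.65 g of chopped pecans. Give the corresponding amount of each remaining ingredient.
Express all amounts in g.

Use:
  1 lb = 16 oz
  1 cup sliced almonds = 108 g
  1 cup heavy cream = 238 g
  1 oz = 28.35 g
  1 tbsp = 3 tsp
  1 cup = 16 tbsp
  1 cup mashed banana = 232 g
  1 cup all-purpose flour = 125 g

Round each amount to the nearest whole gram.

The original recipe has 396.9 g of chopped pecans, so the scaling factor is 727.65 ÷ 396.9 = 11/6.
mashed banana: 1.75 cup × 11/6 × 232 g/cup ≈ 744 g
all-purpose flour: 0.25 lb × 11/6 × 16 oz/lb × 28.35 g/oz ≈ 208 g
sliced almonds: (2 cup + 15 tbsp = 2.9375 cup) × 11/6 × 108 g/cup ≈ 582 g
heavy cream: (1 tbsp + 1 tsp = 4/3 tbsp) × 11/6 ÷ 16 tbsp/cup × 238 g/cup ≈ 36 g

mashed banana: 744 g; all-purpose flour: 208 g; sliced almonds: 582 g; heavy cream: 36 g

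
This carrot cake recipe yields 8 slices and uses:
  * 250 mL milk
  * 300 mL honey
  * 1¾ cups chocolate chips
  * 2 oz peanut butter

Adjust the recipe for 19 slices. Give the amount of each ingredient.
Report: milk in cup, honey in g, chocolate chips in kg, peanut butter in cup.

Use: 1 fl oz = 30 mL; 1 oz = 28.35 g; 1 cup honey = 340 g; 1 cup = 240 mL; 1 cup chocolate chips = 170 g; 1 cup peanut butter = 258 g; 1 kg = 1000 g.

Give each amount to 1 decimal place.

Scaling factor: 19/8 = 2.375.
milk: 250 mL × 19/8 ÷ 240 mL/cup ≈ 2.5 cup
honey: 300 mL × 19/8 ÷ 240 mL/cup × 340 g/cup ≈ 1009.4 g
chocolate chips: 1.75 cup × 19/8 × 170 g/cup ÷ 1000 g/kg ≈ 0.7 kg
peanut butter: 2 oz × 19/8 × 28.35 g/oz ÷ 258 g/cup ≈ 0.5 cup

milk: 2.5 cup; honey: 1009.4 g; chocolate chips: 0.7 kg; peanut butter: 0.5 cup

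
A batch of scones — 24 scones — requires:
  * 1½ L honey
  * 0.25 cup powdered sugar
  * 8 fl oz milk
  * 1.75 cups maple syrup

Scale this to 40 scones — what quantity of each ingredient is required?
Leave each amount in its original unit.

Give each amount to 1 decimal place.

Scaling factor: 40/24 = 5/3.
honey: 1.5 L × 5/3 = 2.5 L
powdered sugar: 0.25 cup × 5/3 ≈ 0.4 cup
milk: 8 fl oz × 5/3 ≈ 13.3 fl oz
maple syrup: 1.75 cup × 5/3 ≈ 2.9 cup

honey: 2.5 L; powdered sugar: 0.4 cup; milk: 13.3 fl oz; maple syrup: 2.9 cup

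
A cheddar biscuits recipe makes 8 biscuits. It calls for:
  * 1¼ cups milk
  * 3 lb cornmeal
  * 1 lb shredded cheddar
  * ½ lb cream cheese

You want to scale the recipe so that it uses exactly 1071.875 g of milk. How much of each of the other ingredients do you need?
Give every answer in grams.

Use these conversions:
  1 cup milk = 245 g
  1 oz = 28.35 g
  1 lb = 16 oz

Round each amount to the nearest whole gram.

cornmeal: 4763 g; shredded cheddar: 1588 g; cream cheese: 794 g

The original recipe has 306.25 g of milk, so the scaling factor is 1071.875 ÷ 306.25 = 7/2 = 3.5.
cornmeal: 3 lb × 7/2 × 16 oz/lb × 28.35 g/oz ≈ 4763 g
shredded cheddar: 1 lb × 7/2 × 16 oz/lb × 28.35 g/oz ≈ 1588 g
cream cheese: 0.5 lb × 7/2 × 16 oz/lb × 28.35 g/oz ≈ 794 g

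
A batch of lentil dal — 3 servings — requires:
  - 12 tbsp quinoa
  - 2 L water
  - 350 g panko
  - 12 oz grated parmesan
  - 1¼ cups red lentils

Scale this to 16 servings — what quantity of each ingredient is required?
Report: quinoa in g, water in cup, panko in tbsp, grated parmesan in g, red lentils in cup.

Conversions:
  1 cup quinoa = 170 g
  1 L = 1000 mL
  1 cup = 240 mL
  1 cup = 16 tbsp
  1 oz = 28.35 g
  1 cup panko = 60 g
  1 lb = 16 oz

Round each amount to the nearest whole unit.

Scaling factor: 16/3.
quinoa: 12 tbsp × 16/3 ÷ 16 tbsp/cup × 170 g/cup = 680 g
water: 2 L × 16/3 × 1000 mL/L ÷ 240 mL/cup ≈ 44 cup
panko: 350 g × 16/3 ÷ 60 g/cup × 16 tbsp/cup ≈ 498 tbsp
grated parmesan: 12 oz × 16/3 × 28.35 g/oz ≈ 1814 g
red lentils: 1.25 cup × 16/3 ≈ 7 cup

quinoa: 680 g; water: 44 cup; panko: 498 tbsp; grated parmesan: 1814 g; red lentils: 7 cup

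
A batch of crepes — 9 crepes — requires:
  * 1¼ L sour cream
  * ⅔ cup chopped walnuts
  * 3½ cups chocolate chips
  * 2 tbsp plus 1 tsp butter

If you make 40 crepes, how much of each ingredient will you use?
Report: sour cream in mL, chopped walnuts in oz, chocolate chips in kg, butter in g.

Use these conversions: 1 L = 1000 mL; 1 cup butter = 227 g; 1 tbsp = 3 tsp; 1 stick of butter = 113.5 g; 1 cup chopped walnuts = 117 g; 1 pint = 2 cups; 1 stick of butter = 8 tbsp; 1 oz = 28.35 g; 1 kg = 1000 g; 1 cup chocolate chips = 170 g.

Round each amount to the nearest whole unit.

Scaling factor: 40/9.
sour cream: 1.25 L × 40/9 × 1000 mL/L ≈ 5556 mL
chopped walnuts: 2/3 cup × 40/9 × 117 g/cup ÷ 28.35 g/oz ≈ 12 oz
chocolate chips: 3.5 cup × 40/9 × 170 g/cup ÷ 1000 g/kg ≈ 3 kg
butter: (2 tbsp + 1 tsp = 7/3 tbsp) × 40/9 ÷ 8 tbsp/stick × 113.5 g/stick ≈ 147 g

sour cream: 5556 mL; chopped walnuts: 12 oz; chocolate chips: 3 kg; butter: 147 g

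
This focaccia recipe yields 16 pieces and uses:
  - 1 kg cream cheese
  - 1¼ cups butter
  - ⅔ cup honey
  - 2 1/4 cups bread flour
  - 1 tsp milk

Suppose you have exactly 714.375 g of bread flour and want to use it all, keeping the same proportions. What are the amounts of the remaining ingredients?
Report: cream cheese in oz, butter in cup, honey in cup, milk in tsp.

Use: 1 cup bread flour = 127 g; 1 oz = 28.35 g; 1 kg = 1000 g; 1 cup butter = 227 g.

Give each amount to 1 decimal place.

The original recipe has 285.75 g of bread flour, so the scaling factor is 714.375 ÷ 285.75 = 5/2 = 2.5.
cream cheese: 1 kg × 5/2 × 1000 g/kg ÷ 28.35 g/oz ≈ 88.2 oz
butter: 1.25 cup × 5/2 ≈ 3.1 cup
honey: 2/3 cup × 5/2 ≈ 1.7 cup
milk: 1 tsp × 5/2 = 2.5 tsp

cream cheese: 88.2 oz; butter: 3.1 cup; honey: 1.7 cup; milk: 2.5 tsp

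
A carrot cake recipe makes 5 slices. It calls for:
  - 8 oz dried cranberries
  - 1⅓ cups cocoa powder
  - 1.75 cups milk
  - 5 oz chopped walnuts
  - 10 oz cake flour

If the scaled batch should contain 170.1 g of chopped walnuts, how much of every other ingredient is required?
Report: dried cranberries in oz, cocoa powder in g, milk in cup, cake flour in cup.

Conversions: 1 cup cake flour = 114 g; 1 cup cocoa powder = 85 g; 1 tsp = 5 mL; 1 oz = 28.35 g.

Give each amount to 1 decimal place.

The original recipe has 141.75 g of chopped walnuts, so the scaling factor is 170.1 ÷ 141.75 = 6/5 = 1.2.
dried cranberries: 8 oz × 6/5 = 9.6 oz
cocoa powder: 4/3 cup × 6/5 × 85 g/cup = 136.0 g
milk: 1.75 cup × 6/5 = 2.1 cup
cake flour: 10 oz × 6/5 × 28.35 g/oz ÷ 114 g/cup ≈ 3.0 cup

dried cranberries: 9.6 oz; cocoa powder: 136.0 g; milk: 2.1 cup; cake flour: 3.0 cup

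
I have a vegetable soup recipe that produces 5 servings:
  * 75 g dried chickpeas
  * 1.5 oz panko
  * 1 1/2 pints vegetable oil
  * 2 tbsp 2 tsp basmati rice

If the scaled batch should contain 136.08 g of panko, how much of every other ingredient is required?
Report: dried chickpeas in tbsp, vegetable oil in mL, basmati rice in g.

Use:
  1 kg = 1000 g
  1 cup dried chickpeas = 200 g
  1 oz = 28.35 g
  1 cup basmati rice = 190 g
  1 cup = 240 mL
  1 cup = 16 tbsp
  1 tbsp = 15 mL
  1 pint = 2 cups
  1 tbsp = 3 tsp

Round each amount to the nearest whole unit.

The original recipe has 42.525 g of panko, so the scaling factor is 136.08 ÷ 42.525 = 16/5 = 3.2.
dried chickpeas: 75 g × 16/5 ÷ 200 g/cup × 16 tbsp/cup ≈ 19 tbsp
vegetable oil: 1.5 pint × 16/5 × 2 cup/pint × 240 mL/cup = 2304 mL
basmati rice: (2 tbsp + 2 tsp = 8/3 tbsp) × 16/5 ÷ 16 tbsp/cup × 190 g/cup ≈ 101 g

dried chickpeas: 19 tbsp; vegetable oil: 2304 mL; basmati rice: 101 g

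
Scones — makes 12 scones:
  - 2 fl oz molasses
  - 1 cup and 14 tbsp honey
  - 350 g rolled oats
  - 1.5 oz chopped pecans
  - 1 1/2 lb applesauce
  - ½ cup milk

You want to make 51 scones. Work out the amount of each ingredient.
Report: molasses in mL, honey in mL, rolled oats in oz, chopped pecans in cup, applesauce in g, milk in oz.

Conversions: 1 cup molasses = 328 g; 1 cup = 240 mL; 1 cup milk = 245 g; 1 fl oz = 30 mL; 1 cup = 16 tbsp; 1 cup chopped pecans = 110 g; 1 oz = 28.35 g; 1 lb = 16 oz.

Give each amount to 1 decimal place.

molasses: 255.0 mL; honey: 1912.5 mL; rolled oats: 52.5 oz; chopped pecans: 1.6 cup; applesauce: 2891.7 g; milk: 18.4 oz

Scaling factor: 51/12 = 17/4 = 4.25.
molasses: 2 fl oz × 17/4 × 30 mL/fl oz = 255.0 mL
honey: (1 cup + 14 tbsp = 1.875 cup) × 17/4 × 240 mL/cup = 1912.5 mL
rolled oats: 350 g × 17/4 ÷ 28.35 g/oz ≈ 52.5 oz
chopped pecans: 1.5 oz × 17/4 × 28.35 g/oz ÷ 110 g/cup ≈ 1.6 cup
applesauce: 1.5 lb × 17/4 × 16 oz/lb × 28.35 g/oz = 2891.7 g
milk: 0.5 cup × 17/4 × 245 g/cup ÷ 28.35 g/oz ≈ 18.4 oz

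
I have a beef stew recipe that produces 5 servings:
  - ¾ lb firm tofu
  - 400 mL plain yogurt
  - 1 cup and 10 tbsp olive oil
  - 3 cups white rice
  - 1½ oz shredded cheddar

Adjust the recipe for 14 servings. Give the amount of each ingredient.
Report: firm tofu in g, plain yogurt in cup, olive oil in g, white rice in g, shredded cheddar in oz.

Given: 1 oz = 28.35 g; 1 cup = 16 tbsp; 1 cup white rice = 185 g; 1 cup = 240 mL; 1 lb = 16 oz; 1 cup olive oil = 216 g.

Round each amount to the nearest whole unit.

firm tofu: 953 g; plain yogurt: 5 cup; olive oil: 983 g; white rice: 1554 g; shredded cheddar: 4 oz

Scaling factor: 14/5 = 2.8.
firm tofu: 0.75 lb × 14/5 × 16 oz/lb × 28.35 g/oz ≈ 953 g
plain yogurt: 400 mL × 14/5 ÷ 240 mL/cup ≈ 5 cup
olive oil: (1 cup + 10 tbsp = 1.625 cup) × 14/5 × 216 g/cup ≈ 983 g
white rice: 3 cup × 14/5 × 185 g/cup = 1554 g
shredded cheddar: 1.5 oz × 14/5 ≈ 4 oz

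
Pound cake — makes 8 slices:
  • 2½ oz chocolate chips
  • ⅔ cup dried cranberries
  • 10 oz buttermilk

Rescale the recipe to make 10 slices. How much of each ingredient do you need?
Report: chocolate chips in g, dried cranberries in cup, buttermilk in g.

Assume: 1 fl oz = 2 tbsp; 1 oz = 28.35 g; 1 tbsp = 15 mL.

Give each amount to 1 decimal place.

chocolate chips: 88.6 g; dried cranberries: 0.8 cup; buttermilk: 354.4 g

Scaling factor: 10/8 = 5/4 = 1.25.
chocolate chips: 2.5 oz × 5/4 × 28.35 g/oz ≈ 88.6 g
dried cranberries: 2/3 cup × 5/4 ≈ 0.8 cup
buttermilk: 10 oz × 5/4 × 28.35 g/oz ≈ 354.4 g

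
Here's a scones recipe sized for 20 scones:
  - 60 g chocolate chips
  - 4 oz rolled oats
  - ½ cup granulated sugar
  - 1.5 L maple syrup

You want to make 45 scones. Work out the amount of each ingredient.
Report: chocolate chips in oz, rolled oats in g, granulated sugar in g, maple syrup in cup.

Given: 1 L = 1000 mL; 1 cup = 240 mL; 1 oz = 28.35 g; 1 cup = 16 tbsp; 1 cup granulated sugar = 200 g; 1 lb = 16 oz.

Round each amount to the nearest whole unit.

Scaling factor: 45/20 = 9/4 = 2.25.
chocolate chips: 60 g × 9/4 ÷ 28.35 g/oz ≈ 5 oz
rolled oats: 4 oz × 9/4 × 28.35 g/oz ≈ 255 g
granulated sugar: 0.5 cup × 9/4 × 200 g/cup = 225 g
maple syrup: 1.5 L × 9/4 × 1000 mL/L ÷ 240 mL/cup ≈ 14 cup

chocolate chips: 5 oz; rolled oats: 255 g; granulated sugar: 225 g; maple syrup: 14 cup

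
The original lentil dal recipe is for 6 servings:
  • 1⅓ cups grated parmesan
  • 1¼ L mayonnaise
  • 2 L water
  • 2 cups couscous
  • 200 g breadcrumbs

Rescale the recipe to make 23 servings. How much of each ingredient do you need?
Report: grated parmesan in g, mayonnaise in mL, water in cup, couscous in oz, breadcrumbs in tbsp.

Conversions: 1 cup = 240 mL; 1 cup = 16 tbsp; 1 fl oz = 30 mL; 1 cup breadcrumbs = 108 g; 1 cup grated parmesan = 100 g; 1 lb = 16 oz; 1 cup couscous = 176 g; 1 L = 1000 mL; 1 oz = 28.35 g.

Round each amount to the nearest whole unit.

grated parmesan: 511 g; mayonnaise: 4792 mL; water: 32 cup; couscous: 48 oz; breadcrumbs: 114 tbsp

Scaling factor: 23/6.
grated parmesan: 4/3 cup × 23/6 × 100 g/cup ≈ 511 g
mayonnaise: 1.25 L × 23/6 × 1000 mL/L ≈ 4792 mL
water: 2 L × 23/6 × 1000 mL/L ÷ 240 mL/cup ≈ 32 cup
couscous: 2 cup × 23/6 × 176 g/cup ÷ 28.35 g/oz ≈ 48 oz
breadcrumbs: 200 g × 23/6 ÷ 108 g/cup × 16 tbsp/cup ≈ 114 tbsp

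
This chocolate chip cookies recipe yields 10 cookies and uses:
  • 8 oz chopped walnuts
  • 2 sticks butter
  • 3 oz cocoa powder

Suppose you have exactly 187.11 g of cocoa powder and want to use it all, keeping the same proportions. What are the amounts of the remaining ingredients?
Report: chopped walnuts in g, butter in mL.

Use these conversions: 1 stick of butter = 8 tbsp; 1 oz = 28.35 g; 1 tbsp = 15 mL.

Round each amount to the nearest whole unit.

The original recipe has 85.05 g of cocoa powder, so the scaling factor is 187.11 ÷ 85.05 = 11/5 = 2.2.
chopped walnuts: 8 oz × 11/5 × 28.35 g/oz ≈ 499 g
butter: 2 stick × 11/5 × 8 tbsp/stick × 15 mL/tbsp = 528 mL

chopped walnuts: 499 g; butter: 528 mL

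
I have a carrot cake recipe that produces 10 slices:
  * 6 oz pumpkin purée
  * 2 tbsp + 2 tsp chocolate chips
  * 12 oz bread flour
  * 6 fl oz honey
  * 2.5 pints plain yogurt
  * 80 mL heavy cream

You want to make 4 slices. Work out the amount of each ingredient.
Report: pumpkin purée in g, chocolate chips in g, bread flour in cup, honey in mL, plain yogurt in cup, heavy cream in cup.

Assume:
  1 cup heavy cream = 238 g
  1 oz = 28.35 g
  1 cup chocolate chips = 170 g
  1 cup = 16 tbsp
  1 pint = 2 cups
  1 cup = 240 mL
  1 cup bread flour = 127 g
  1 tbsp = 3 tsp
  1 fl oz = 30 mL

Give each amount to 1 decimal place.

Scaling factor: 4/10 = 2/5 = 0.4.
pumpkin purée: 6 oz × 2/5 × 28.35 g/oz ≈ 68.0 g
chocolate chips: (2 tbsp + 2 tsp = 8/3 tbsp) × 2/5 ÷ 16 tbsp/cup × 170 g/cup ≈ 11.3 g
bread flour: 12 oz × 2/5 × 28.35 g/oz ÷ 127 g/cup ≈ 1.1 cup
honey: 6 fl oz × 2/5 × 30 mL/fl oz = 72.0 mL
plain yogurt: 2.5 pint × 2/5 × 2 cup/pint = 2.0 cup
heavy cream: 80 mL × 2/5 ÷ 240 mL/cup ≈ 0.1 cup

pumpkin purée: 68.0 g; chocolate chips: 11.3 g; bread flour: 1.1 cup; honey: 72.0 mL; plain yogurt: 2.0 cup; heavy cream: 0.1 cup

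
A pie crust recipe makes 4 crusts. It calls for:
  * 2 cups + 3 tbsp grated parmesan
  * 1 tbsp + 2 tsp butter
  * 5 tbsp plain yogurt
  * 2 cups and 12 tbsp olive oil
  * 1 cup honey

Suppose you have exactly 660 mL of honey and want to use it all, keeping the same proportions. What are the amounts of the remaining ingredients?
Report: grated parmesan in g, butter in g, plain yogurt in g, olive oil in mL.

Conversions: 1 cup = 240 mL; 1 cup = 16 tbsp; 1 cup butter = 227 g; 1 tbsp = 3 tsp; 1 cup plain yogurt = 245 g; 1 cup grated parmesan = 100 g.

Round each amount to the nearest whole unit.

grated parmesan: 602 g; butter: 65 g; plain yogurt: 211 g; olive oil: 1815 mL

The original recipe has 240 mL of honey, so the scaling factor is 660 ÷ 240 = 11/4 = 2.75.
grated parmesan: (2 cup + 3 tbsp = 2.1875 cup) × 11/4 × 100 g/cup ≈ 602 g
butter: (1 tbsp + 2 tsp = 5/3 tbsp) × 11/4 ÷ 16 tbsp/cup × 227 g/cup ≈ 65 g
plain yogurt: 5 tbsp × 11/4 ÷ 16 tbsp/cup × 245 g/cup ≈ 211 g
olive oil: (2 cup + 12 tbsp = 2.75 cup) × 11/4 × 240 mL/cup = 1815 mL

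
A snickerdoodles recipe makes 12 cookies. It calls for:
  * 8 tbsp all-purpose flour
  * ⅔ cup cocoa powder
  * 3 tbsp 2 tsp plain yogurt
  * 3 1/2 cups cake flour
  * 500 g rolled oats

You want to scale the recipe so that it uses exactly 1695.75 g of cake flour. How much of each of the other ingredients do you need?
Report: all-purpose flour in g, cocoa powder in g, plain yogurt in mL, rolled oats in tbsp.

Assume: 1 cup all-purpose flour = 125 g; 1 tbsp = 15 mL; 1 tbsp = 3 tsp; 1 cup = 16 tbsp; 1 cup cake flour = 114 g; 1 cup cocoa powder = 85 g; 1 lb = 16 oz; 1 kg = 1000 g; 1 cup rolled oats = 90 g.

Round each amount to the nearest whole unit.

all-purpose flour: 266 g; cocoa powder: 241 g; plain yogurt: 234 mL; rolled oats: 378 tbsp

The original recipe has 399 g of cake flour, so the scaling factor is 1695.75 ÷ 399 = 17/4 = 4.25.
all-purpose flour: 8 tbsp × 17/4 ÷ 16 tbsp/cup × 125 g/cup ≈ 266 g
cocoa powder: 2/3 cup × 17/4 × 85 g/cup ≈ 241 g
plain yogurt: (3 tbsp + 2 tsp = 11/3 tbsp) × 17/4 × 15 mL/tbsp ≈ 234 mL
rolled oats: 500 g × 17/4 ÷ 90 g/cup × 16 tbsp/cup ≈ 378 tbsp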